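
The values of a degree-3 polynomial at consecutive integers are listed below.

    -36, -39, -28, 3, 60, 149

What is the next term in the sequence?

-3, 11, 31, 57, 89
14, 20, 26, 32
6, 6, 6
The third differences are constant (6).
32 + 6 = 38;  89 + 38 = 127;  149 + 127 = 276

276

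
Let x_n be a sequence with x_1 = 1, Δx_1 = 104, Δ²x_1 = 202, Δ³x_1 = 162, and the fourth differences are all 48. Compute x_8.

12321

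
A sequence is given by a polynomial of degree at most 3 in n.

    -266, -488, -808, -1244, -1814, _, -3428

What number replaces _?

-2536

Using the first 5 terms:
-222  -320  -436  -570
-98  -116  -134
-18  -18
Constant third difference = -18.
Extend forward: -134 − 18 = -152;  -570 − 152 = -722;  -1814 − 722 = -2536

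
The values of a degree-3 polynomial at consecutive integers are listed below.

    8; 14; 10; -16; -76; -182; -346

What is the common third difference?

-12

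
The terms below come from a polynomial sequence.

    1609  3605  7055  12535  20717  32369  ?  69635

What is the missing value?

48355

Using the first 6 terms:
D1: 1996  3450  5480  8182  11652
D2: 1454  2030  2702  3470
D3: 576  672  768
D4: 96  96
Constant fourth difference = 96.
Extend forward: 768 + 96 = 864;  3470 + 864 = 4334;  11652 + 4334 = 15986;  32369 + 15986 = 48355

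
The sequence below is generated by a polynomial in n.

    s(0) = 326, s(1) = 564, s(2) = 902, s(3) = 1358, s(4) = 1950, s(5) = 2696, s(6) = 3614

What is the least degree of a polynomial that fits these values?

D1: 238, 338, 456, 592, 746, 918
D2: 100, 118, 136, 154, 172
D3: 18, 18, 18, 18
The third differences are constant, so the polynomial has degree 3.

3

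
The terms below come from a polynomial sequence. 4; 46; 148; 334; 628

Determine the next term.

1054

D1: 42  102  186  294
D2: 60  84  108
D3: 24  24
Constant third difference = 24, so extend:
108 + 24 = 132;  294 + 132 = 426;  628 + 426 = 1054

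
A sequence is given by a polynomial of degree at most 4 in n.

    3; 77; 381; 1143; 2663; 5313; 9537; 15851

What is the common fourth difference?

First differences: 74, 304, 762, 1520, 2650, 4224, 6314
Second differences: 230, 458, 758, 1130, 1574, 2090
Third differences: 228, 300, 372, 444, 516
Fourth differences: 72, 72, 72, 72

72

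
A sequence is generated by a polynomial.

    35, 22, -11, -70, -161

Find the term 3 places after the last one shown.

-13 , -33 , -59 , -91
-20 , -26 , -32
-6 , -6
The third differences are constant (-6).
-32 − 6 = -38;  -91 − 38 = -129;  -161 − 129 = -290
-38 − 6 = -44;  -129 − 44 = -173;  -290 − 173 = -463
-44 − 6 = -50;  -173 − 50 = -223;  -463 − 223 = -686

-686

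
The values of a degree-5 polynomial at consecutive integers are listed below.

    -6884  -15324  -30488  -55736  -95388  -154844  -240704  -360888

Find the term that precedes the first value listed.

-2648

Δ: -8440  -15164  -25248  -39652  -59456  -85860  -120184
Δ²: -6724  -10084  -14404  -19804  -26404  -34324
Δ³: -3360  -4320  -5400  -6600  -7920
Δ⁴: -960  -1080  -1200  -1320
Δ⁵: -120  -120  -120
The fifth differences are constant at -120.
Work back: -960 + 120 = -840;  -3360 + 840 = -2520;  -6724 + 2520 = -4204;  -8440 + 4204 = -4236;  -6884 + 4236 = -2648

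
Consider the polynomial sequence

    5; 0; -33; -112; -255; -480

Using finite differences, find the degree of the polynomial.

3

-5, -33, -79, -143, -225
-28, -46, -64, -82
-18, -18, -18
The third differences are constant, so the polynomial has degree 3.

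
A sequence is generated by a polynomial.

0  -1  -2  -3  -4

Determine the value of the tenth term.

-9

Δ: -1, -1, -1, -1
First differences constant at -1.
-4 − 1 = -5
-5 − 1 = -6
-6 − 1 = -7
-7 − 1 = -8
-8 − 1 = -9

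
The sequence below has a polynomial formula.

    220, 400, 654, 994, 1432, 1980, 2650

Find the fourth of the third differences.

12

First differences: 180, 254, 340, 438, 548, 670
Second differences: 74, 86, 98, 110, 122
Third differences: 12, 12, 12, 12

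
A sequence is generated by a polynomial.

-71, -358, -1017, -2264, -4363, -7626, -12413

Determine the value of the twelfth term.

D1: -287, -659, -1247, -2099, -3263, -4787
D2: -372, -588, -852, -1164, -1524
D3: -216, -264, -312, -360
D4: -48, -48, -48
Constant fourth difference = -48, so extend:
-360 − 48 = -408;  -1524 − 408 = -1932;  -4787 − 1932 = -6719;  -12413 − 6719 = -19132
-408 − 48 = -456;  -1932 − 456 = -2388;  -6719 − 2388 = -9107;  -19132 − 9107 = -28239
-456 − 48 = -504;  -2388 − 504 = -2892;  -9107 − 2892 = -11999;  -28239 − 11999 = -40238
-504 − 48 = -552;  -2892 − 552 = -3444;  -11999 − 3444 = -15443;  -40238 − 15443 = -55681
-552 − 48 = -600;  -3444 − 600 = -4044;  -15443 − 4044 = -19487;  -55681 − 19487 = -75168

-75168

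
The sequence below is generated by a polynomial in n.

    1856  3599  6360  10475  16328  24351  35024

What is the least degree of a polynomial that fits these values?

4

1743, 2761, 4115, 5853, 8023, 10673
1018, 1354, 1738, 2170, 2650
336, 384, 432, 480
48, 48, 48
The fourth differences are constant, so the polynomial has degree 4.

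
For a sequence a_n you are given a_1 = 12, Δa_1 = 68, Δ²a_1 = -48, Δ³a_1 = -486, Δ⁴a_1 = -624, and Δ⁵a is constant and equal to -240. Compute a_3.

100

Build the table forward from the leading diagonal:
D5: -240, -240, -240
D4: -624, -864, -1104
D3: -486, -1110, -1974
D2: -48, -534, -1644
D1: 68, 20, -514
a: 12, 80, 100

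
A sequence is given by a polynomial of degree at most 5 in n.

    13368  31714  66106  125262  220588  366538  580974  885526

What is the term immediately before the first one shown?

18346, 34392, 59156, 95326, 145950, 214436, 304552
16046, 24764, 36170, 50624, 68486, 90116
8718, 11406, 14454, 17862, 21630
2688, 3048, 3408, 3768
360, 360, 360
The fifth differences are constant at 360.
Work back: 2688 − 360 = 2328;  8718 − 2328 = 6390;  16046 − 6390 = 9656;  18346 − 9656 = 8690;  13368 − 8690 = 4678

4678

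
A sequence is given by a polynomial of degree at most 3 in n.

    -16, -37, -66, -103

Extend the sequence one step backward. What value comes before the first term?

First differences: -21, -29, -37
Second differences: -8, -8
The second differences are constant at -8.
Work back: -21 + 8 = -13;  -16 + 13 = -3

-3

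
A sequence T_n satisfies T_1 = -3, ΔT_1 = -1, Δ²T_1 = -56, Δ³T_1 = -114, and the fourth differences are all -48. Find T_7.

-3849

Build the table forward from the leading diagonal:
D4: -48  -48  -48  -48  -48  -48  -48
D3: -114  -162  -210  -258  -306  -354  -402
D2: -56  -170  -332  -542  -800  -1106  -1460
D1: -1  -57  -227  -559  -1101  -1901  -3007
T: -3  -4  -61  -288  -847  -1948  -3849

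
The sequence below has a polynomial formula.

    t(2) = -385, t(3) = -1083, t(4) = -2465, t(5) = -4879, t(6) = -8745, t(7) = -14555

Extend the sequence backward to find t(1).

-95

-698  -1382  -2414  -3866  -5810
-684  -1032  -1452  -1944
-348  -420  -492
-72  -72
The fourth differences are constant at -72.
Work back: -348 + 72 = -276;  -684 + 276 = -408;  -698 + 408 = -290;  -385 + 290 = -95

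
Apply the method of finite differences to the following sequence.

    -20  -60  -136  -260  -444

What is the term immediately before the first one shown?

-4

-40  -76  -124  -184
-36  -48  -60
-12  -12
The third differences are constant at -12.
Work back: -36 + 12 = -24;  -40 + 24 = -16;  -20 + 16 = -4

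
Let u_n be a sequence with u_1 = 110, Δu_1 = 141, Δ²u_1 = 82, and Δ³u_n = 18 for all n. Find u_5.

1238

Build the table forward from the leading diagonal:
Third differences: 18  18  18  18  18
Second differences: 82  100  118  136  154
First differences: 141  223  323  441  577
u: 110  251  474  797  1238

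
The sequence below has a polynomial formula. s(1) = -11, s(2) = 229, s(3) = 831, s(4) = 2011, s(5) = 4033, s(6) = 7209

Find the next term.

D1: 240  602  1180  2022  3176
D2: 362  578  842  1154
D3: 216  264  312
D4: 48  48
The fourth differences are constant (48).
312 + 48 = 360;  1154 + 360 = 1514;  3176 + 1514 = 4690;  7209 + 4690 = 11899

11899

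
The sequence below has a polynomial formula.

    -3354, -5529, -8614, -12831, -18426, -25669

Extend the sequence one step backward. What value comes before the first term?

-1891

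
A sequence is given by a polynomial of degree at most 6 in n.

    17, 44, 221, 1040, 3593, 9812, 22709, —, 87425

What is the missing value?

Using the first 7 terms:
First differences: 27, 177, 819, 2553, 6219, 12897
Second differences: 150, 642, 1734, 3666, 6678
Third differences: 492, 1092, 1932, 3012
Fourth differences: 600, 840, 1080
Fifth differences: 240, 240
Constant fifth difference = 240.
Extend forward: 1080 + 240 = 1320;  3012 + 1320 = 4332;  6678 + 4332 = 11010;  12897 + 11010 = 23907;  22709 + 23907 = 46616

46616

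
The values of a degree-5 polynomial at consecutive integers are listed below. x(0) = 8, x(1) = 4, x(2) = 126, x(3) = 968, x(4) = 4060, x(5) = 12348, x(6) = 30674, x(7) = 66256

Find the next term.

129168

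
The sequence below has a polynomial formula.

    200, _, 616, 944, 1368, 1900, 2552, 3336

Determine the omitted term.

Using the last 6 terms:
328  424  532  652  784
96  108  120  132
12  12  12
Constant third difference = 12.
Extend backward: 96 − 12 = 84;  328 − 84 = 244;  616 − 244 = 372

372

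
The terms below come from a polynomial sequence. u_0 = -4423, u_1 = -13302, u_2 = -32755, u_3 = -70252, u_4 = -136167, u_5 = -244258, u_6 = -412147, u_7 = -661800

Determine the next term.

-1020007

First differences: -8879  -19453  -37497  -65915  -108091  -167889  -249653
Second differences: -10574  -18044  -28418  -42176  -59798  -81764
Third differences: -7470  -10374  -13758  -17622  -21966
Fourth differences: -2904  -3384  -3864  -4344
Fifth differences: -480  -480  -480
Constant fifth difference = -480, so extend:
-4344 − 480 = -4824;  -21966 − 4824 = -26790;  -81764 − 26790 = -108554;  -249653 − 108554 = -358207;  -661800 − 358207 = -1020007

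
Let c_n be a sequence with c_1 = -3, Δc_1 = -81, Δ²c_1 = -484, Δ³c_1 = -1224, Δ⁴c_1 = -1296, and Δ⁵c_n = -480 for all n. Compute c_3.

-649

Build the table forward from the leading diagonal:
D5: -480  -480  -480
D4: -1296  -1776  -2256
D3: -1224  -2520  -4296
D2: -484  -1708  -4228
D1: -81  -565  -2273
c: -3  -84  -649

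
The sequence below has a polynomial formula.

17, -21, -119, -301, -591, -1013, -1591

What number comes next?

-2349

Δ: -38, -98, -182, -290, -422, -578
Δ²: -60, -84, -108, -132, -156
Δ³: -24, -24, -24, -24
Constant third difference = -24, so extend:
-156 − 24 = -180;  -578 − 180 = -758;  -1591 − 758 = -2349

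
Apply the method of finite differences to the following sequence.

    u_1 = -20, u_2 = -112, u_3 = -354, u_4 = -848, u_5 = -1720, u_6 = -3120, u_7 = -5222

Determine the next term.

-92 , -242 , -494 , -872 , -1400 , -2102
-150 , -252 , -378 , -528 , -702
-102 , -126 , -150 , -174
-24 , -24 , -24
Fourth differences constant at -24.
-174 − 24 = -198;  -702 − 198 = -900;  -2102 − 900 = -3002;  -5222 − 3002 = -8224

-8224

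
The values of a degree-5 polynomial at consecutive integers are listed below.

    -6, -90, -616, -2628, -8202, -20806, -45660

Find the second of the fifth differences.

-360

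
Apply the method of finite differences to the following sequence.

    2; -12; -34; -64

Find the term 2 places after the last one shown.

-148

Δ: -14, -22, -30
Δ²: -8, -8
Second differences constant at -8.
-30 − 8 = -38;  -64 − 38 = -102
-38 − 8 = -46;  -102 − 46 = -148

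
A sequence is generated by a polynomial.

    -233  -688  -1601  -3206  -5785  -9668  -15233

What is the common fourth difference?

-48

Δ: -455, -913, -1605, -2579, -3883, -5565
Δ²: -458, -692, -974, -1304, -1682
Δ³: -234, -282, -330, -378
Δ⁴: -48, -48, -48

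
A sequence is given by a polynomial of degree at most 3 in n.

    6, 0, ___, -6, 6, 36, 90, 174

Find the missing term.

-6

Using the last 5 terms:
Δ: 12, 30, 54, 84
Δ²: 18, 24, 30
Δ³: 6, 6
Constant third difference = 6.
Extend backward: 18 − 6 = 12;  12 − 12 = 0;  -6 + 0 = -6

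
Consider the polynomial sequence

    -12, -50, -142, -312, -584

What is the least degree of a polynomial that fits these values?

3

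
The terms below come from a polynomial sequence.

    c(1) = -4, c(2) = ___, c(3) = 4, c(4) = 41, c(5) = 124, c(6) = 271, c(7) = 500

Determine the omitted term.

-5

Using the last 5 terms:
D1: 37  83  147  229
D2: 46  64  82
D3: 18  18
Constant third difference = 18.
Extend backward: 46 − 18 = 28;  37 − 28 = 9;  4 − 9 = -5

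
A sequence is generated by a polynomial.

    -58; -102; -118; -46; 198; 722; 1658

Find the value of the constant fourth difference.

24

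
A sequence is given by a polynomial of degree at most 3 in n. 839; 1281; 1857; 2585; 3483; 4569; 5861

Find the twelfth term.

16041

Δ: 442, 576, 728, 898, 1086, 1292
Δ²: 134, 152, 170, 188, 206
Δ³: 18, 18, 18, 18
The third differences are constant (18).
206 + 18 = 224;  1292 + 224 = 1516;  5861 + 1516 = 7377
224 + 18 = 242;  1516 + 242 = 1758;  7377 + 1758 = 9135
242 + 18 = 260;  1758 + 260 = 2018;  9135 + 2018 = 11153
260 + 18 = 278;  2018 + 278 = 2296;  11153 + 2296 = 13449
278 + 18 = 296;  2296 + 296 = 2592;  13449 + 2592 = 16041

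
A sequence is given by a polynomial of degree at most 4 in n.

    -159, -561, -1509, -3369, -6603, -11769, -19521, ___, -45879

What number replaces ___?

Using the first 7 terms:
D1: -402, -948, -1860, -3234, -5166, -7752
D2: -546, -912, -1374, -1932, -2586
D3: -366, -462, -558, -654
D4: -96, -96, -96
Constant fourth difference = -96.
Extend forward: -654 − 96 = -750;  -2586 − 750 = -3336;  -7752 − 3336 = -11088;  -19521 − 11088 = -30609

-30609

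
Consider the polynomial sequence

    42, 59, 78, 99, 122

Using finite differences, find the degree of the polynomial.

17, 19, 21, 23
2, 2, 2
The second differences are constant, so the polynomial has degree 2.

2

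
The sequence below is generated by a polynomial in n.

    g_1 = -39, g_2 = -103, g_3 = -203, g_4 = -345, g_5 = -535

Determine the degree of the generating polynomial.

3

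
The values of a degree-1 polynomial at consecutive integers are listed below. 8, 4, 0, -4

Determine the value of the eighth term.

-20

D1: -4, -4, -4
Constant first difference = -4, so extend:
-4 − 4 = -8
-8 − 4 = -12
-12 − 4 = -16
-16 − 4 = -20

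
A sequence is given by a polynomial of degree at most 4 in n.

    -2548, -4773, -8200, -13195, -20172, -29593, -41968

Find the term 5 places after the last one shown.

-169363

D1: -2225 , -3427 , -4995 , -6977 , -9421 , -12375
D2: -1202 , -1568 , -1982 , -2444 , -2954
D3: -366 , -414 , -462 , -510
D4: -48 , -48 , -48
Constant fourth difference = -48, so extend:
-510 − 48 = -558;  -2954 − 558 = -3512;  -12375 − 3512 = -15887;  -41968 − 15887 = -57855
-558 − 48 = -606;  -3512 − 606 = -4118;  -15887 − 4118 = -20005;  -57855 − 20005 = -77860
-606 − 48 = -654;  -4118 − 654 = -4772;  -20005 − 4772 = -24777;  -77860 − 24777 = -102637
-654 − 48 = -702;  -4772 − 702 = -5474;  -24777 − 5474 = -30251;  -102637 − 30251 = -132888
-702 − 48 = -750;  -5474 − 750 = -6224;  -30251 − 6224 = -36475;  -132888 − 36475 = -169363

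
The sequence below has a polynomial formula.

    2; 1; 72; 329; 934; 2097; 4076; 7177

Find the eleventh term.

26992

Δ: -1  71  257  605  1163  1979  3101
Δ²: 72  186  348  558  816  1122
Δ³: 114  162  210  258  306
Δ⁴: 48  48  48  48
Fourth differences constant at 48.
306 + 48 = 354;  1122 + 354 = 1476;  3101 + 1476 = 4577;  7177 + 4577 = 11754
354 + 48 = 402;  1476 + 402 = 1878;  4577 + 1878 = 6455;  11754 + 6455 = 18209
402 + 48 = 450;  1878 + 450 = 2328;  6455 + 2328 = 8783;  18209 + 8783 = 26992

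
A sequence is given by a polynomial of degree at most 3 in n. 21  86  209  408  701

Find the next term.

1106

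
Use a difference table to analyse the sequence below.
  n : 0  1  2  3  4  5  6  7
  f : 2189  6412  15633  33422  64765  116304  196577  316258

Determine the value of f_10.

D1: 4223, 9221, 17789, 31343, 51539, 80273, 119681
D2: 4998, 8568, 13554, 20196, 28734, 39408
D3: 3570, 4986, 6642, 8538, 10674
D4: 1416, 1656, 1896, 2136
D5: 240, 240, 240
The fifth differences are constant (240).
2136 + 240 = 2376;  10674 + 2376 = 13050;  39408 + 13050 = 52458;  119681 + 52458 = 172139;  316258 + 172139 = 488397
2376 + 240 = 2616;  13050 + 2616 = 15666;  52458 + 15666 = 68124;  172139 + 68124 = 240263;  488397 + 240263 = 728660
2616 + 240 = 2856;  15666 + 2856 = 18522;  68124 + 18522 = 86646;  240263 + 86646 = 326909;  728660 + 326909 = 1055569

1055569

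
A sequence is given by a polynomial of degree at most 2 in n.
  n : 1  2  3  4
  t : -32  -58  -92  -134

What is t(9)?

-464

First differences: -26 , -34 , -42
Second differences: -8 , -8
The second differences are constant (-8).
-42 − 8 = -50;  -134 − 50 = -184
-50 − 8 = -58;  -184 − 58 = -242
-58 − 8 = -66;  -242 − 66 = -308
-66 − 8 = -74;  -308 − 74 = -382
-74 − 8 = -82;  -382 − 82 = -464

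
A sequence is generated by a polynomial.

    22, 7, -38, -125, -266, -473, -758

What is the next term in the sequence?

-1133

Δ: -15, -45, -87, -141, -207, -285
Δ²: -30, -42, -54, -66, -78
Δ³: -12, -12, -12, -12
Third differences constant at -12.
-78 − 12 = -90;  -285 − 90 = -375;  -758 − 375 = -1133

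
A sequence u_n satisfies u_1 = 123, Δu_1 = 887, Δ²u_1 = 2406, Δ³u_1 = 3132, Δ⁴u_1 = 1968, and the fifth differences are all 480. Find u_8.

Build the table forward from the leading diagonal:
Δ⁵: 480, 480, 480, 480, 480, 480, 480, 480
Δ⁴: 1968, 2448, 2928, 3408, 3888, 4368, 4848, 5328
Δ³: 3132, 5100, 7548, 10476, 13884, 17772, 22140, 26988
Δ²: 2406, 5538, 10638, 18186, 28662, 42546, 60318, 82458
Δ: 887, 3293, 8831, 19469, 37655, 66317, 108863, 169181
u: 123, 1010, 4303, 13134, 32603, 70258, 136575, 245438

245438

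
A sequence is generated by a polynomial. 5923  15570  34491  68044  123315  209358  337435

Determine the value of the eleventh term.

First differences: 9647 , 18921 , 33553 , 55271 , 86043 , 128077
Second differences: 9274 , 14632 , 21718 , 30772 , 42034
Third differences: 5358 , 7086 , 9054 , 11262
Fourth differences: 1728 , 1968 , 2208
Fifth differences: 240 , 240
The fifth differences are constant (240).
2208 + 240 = 2448;  11262 + 2448 = 13710;  42034 + 13710 = 55744;  128077 + 55744 = 183821;  337435 + 183821 = 521256
2448 + 240 = 2688;  13710 + 2688 = 16398;  55744 + 16398 = 72142;  183821 + 72142 = 255963;  521256 + 255963 = 777219
2688 + 240 = 2928;  16398 + 2928 = 19326;  72142 + 19326 = 91468;  255963 + 91468 = 347431;  777219 + 347431 = 1124650
2928 + 240 = 3168;  19326 + 3168 = 22494;  91468 + 22494 = 113962;  347431 + 113962 = 461393;  1124650 + 461393 = 1586043

1586043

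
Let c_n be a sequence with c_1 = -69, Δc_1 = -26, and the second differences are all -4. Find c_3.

Build the table forward from the leading diagonal:
D2: -4, -4, -4
D1: -26, -30, -34
c: -69, -95, -125

-125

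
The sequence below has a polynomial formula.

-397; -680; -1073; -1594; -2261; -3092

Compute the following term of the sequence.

-4105

-283 , -393 , -521 , -667 , -831
-110 , -128 , -146 , -164
-18 , -18 , -18
The third differences are constant (-18).
-164 − 18 = -182;  -831 − 182 = -1013;  -3092 − 1013 = -4105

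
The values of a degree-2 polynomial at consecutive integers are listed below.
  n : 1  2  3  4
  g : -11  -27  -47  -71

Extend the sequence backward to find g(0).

Δ: -16, -20, -24
Δ²: -4, -4
The second differences are constant at -4.
Work back: -16 + 4 = -12;  -11 + 12 = 1

1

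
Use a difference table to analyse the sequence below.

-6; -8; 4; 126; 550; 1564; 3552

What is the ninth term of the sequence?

12466

First differences: -2 , 12 , 122 , 424 , 1014 , 1988
Second differences: 14 , 110 , 302 , 590 , 974
Third differences: 96 , 192 , 288 , 384
Fourth differences: 96 , 96 , 96
The fourth differences are constant (96).
384 + 96 = 480;  974 + 480 = 1454;  1988 + 1454 = 3442;  3552 + 3442 = 6994
480 + 96 = 576;  1454 + 576 = 2030;  3442 + 2030 = 5472;  6994 + 5472 = 12466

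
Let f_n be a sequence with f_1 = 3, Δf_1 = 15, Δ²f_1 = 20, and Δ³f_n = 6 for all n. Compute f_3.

53

Build the table forward from the leading diagonal:
Δ³: 6, 6, 6
Δ²: 20, 26, 32
Δ: 15, 35, 61
f: 3, 18, 53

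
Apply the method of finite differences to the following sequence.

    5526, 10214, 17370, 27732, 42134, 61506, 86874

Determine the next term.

119360

Δ: 4688 , 7156 , 10362 , 14402 , 19372 , 25368
Δ²: 2468 , 3206 , 4040 , 4970 , 5996
Δ³: 738 , 834 , 930 , 1026
Δ⁴: 96 , 96 , 96
Constant fourth difference = 96, so extend:
1026 + 96 = 1122;  5996 + 1122 = 7118;  25368 + 7118 = 32486;  86874 + 32486 = 119360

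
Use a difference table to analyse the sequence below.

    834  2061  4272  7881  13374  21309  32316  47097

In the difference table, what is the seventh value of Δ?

First differences: 1227, 2211, 3609, 5493, 7935, 11007, 14781
Second differences: 984, 1398, 1884, 2442, 3072, 3774
Third differences: 414, 486, 558, 630, 702
Fourth differences: 72, 72, 72, 72

14781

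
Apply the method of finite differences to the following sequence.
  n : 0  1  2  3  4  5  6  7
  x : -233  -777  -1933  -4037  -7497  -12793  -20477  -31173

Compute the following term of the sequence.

First differences: -544 , -1156 , -2104 , -3460 , -5296 , -7684 , -10696
Second differences: -612 , -948 , -1356 , -1836 , -2388 , -3012
Third differences: -336 , -408 , -480 , -552 , -624
Fourth differences: -72 , -72 , -72 , -72
Fourth differences constant at -72.
-624 − 72 = -696;  -3012 − 696 = -3708;  -10696 − 3708 = -14404;  -31173 − 14404 = -45577

-45577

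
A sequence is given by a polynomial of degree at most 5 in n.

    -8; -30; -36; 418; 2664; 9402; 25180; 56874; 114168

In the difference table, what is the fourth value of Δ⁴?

2328

Δ: -22, -6, 454, 2246, 6738, 15778, 31694, 57294
Δ²: 16, 460, 1792, 4492, 9040, 15916, 25600
Δ³: 444, 1332, 2700, 4548, 6876, 9684
Δ⁴: 888, 1368, 1848, 2328, 2808
Δ⁵: 480, 480, 480, 480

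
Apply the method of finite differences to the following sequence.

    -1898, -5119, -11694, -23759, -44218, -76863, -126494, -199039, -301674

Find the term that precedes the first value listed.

-543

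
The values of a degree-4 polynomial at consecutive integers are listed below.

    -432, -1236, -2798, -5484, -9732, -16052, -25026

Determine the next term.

-37308

-804, -1562, -2686, -4248, -6320, -8974
-758, -1124, -1562, -2072, -2654
-366, -438, -510, -582
-72, -72, -72
The fourth differences are constant (-72).
-582 − 72 = -654;  -2654 − 654 = -3308;  -8974 − 3308 = -12282;  -25026 − 12282 = -37308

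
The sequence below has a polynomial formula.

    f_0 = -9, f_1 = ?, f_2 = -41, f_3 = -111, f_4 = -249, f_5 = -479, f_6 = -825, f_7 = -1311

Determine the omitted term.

Using the last 6 terms:
-70, -138, -230, -346, -486
-68, -92, -116, -140
-24, -24, -24
Constant third difference = -24.
Extend backward: -68 + 24 = -44;  -70 + 44 = -26;  -41 + 26 = -15

-15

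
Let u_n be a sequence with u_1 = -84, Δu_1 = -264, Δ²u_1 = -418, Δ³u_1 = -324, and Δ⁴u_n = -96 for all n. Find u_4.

-2454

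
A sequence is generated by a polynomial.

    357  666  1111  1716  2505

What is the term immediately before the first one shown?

160

D1: 309  445  605  789
D2: 136  160  184
D3: 24  24
The third differences are constant at 24.
Work back: 136 − 24 = 112;  309 − 112 = 197;  357 − 197 = 160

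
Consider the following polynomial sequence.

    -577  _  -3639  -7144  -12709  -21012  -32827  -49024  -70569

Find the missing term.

Using the last 7 terms:
D1: -3505, -5565, -8303, -11815, -16197, -21545
D2: -2060, -2738, -3512, -4382, -5348
D3: -678, -774, -870, -966
D4: -96, -96, -96
Constant fourth difference = -96.
Extend backward: -678 + 96 = -582;  -2060 + 582 = -1478;  -3505 + 1478 = -2027;  -3639 + 2027 = -1612

-1612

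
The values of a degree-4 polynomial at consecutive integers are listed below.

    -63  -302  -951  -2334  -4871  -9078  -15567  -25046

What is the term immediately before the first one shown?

-6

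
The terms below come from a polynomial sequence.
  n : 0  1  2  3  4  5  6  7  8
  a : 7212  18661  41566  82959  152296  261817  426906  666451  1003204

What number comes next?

1464141

First differences: 11449, 22905, 41393, 69337, 109521, 165089, 239545, 336753
Second differences: 11456, 18488, 27944, 40184, 55568, 74456, 97208
Third differences: 7032, 9456, 12240, 15384, 18888, 22752
Fourth differences: 2424, 2784, 3144, 3504, 3864
Fifth differences: 360, 360, 360, 360
Fifth differences constant at 360.
3864 + 360 = 4224;  22752 + 4224 = 26976;  97208 + 26976 = 124184;  336753 + 124184 = 460937;  1003204 + 460937 = 1464141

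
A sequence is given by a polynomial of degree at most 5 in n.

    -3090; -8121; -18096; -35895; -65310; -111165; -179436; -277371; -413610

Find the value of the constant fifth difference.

First differences: -5031, -9975, -17799, -29415, -45855, -68271, -97935, -136239
Second differences: -4944, -7824, -11616, -16440, -22416, -29664, -38304
Third differences: -2880, -3792, -4824, -5976, -7248, -8640
Fourth differences: -912, -1032, -1152, -1272, -1392
Fifth differences: -120, -120, -120, -120

-120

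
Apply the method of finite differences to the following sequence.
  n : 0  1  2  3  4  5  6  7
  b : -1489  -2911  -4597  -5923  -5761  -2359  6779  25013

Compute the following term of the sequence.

56687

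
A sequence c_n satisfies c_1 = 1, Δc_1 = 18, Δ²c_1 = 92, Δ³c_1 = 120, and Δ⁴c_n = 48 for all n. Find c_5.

1153

Build the table forward from the leading diagonal:
Fourth differences: 48, 48, 48, 48, 48
Third differences: 120, 168, 216, 264, 312
Second differences: 92, 212, 380, 596, 860
First differences: 18, 110, 322, 702, 1298
c: 1, 19, 129, 451, 1153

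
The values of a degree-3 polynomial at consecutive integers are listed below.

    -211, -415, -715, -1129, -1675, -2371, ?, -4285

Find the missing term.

Using the first 6 terms:
First differences: -204  -300  -414  -546  -696
Second differences: -96  -114  -132  -150
Third differences: -18  -18  -18
Constant third difference = -18.
Extend forward: -150 − 18 = -168;  -696 − 168 = -864;  -2371 − 864 = -3235

-3235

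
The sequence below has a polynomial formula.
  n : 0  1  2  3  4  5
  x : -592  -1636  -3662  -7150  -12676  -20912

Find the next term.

-32626

-1044  -2026  -3488  -5526  -8236
-982  -1462  -2038  -2710
-480  -576  -672
-96  -96
Fourth differences constant at -96.
-672 − 96 = -768;  -2710 − 768 = -3478;  -8236 − 3478 = -11714;  -20912 − 11714 = -32626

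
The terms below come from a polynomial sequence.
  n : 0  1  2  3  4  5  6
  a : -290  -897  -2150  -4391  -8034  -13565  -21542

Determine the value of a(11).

-122687

-607, -1253, -2241, -3643, -5531, -7977
-646, -988, -1402, -1888, -2446
-342, -414, -486, -558
-72, -72, -72
Fourth differences constant at -72.
-558 − 72 = -630;  -2446 − 630 = -3076;  -7977 − 3076 = -11053;  -21542 − 11053 = -32595
-630 − 72 = -702;  -3076 − 702 = -3778;  -11053 − 3778 = -14831;  -32595 − 14831 = -47426
-702 − 72 = -774;  -3778 − 774 = -4552;  -14831 − 4552 = -19383;  -47426 − 19383 = -66809
-774 − 72 = -846;  -4552 − 846 = -5398;  -19383 − 5398 = -24781;  -66809 − 24781 = -91590
-846 − 72 = -918;  -5398 − 918 = -6316;  -24781 − 6316 = -31097;  -91590 − 31097 = -122687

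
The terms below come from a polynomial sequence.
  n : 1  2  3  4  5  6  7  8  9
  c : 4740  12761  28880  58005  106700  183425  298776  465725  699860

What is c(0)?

Δ: 8021, 16119, 29125, 48695, 76725, 115351, 166949, 234135
Δ²: 8098, 13006, 19570, 28030, 38626, 51598, 67186
Δ³: 4908, 6564, 8460, 10596, 12972, 15588
Δ⁴: 1656, 1896, 2136, 2376, 2616
Δ⁵: 240, 240, 240, 240
The fifth differences are constant at 240.
Work back: 1656 − 240 = 1416;  4908 − 1416 = 3492;  8098 − 3492 = 4606;  8021 − 4606 = 3415;  4740 − 3415 = 1325

1325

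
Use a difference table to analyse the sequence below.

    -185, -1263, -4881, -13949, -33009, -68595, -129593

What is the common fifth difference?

-360

First differences: -1078, -3618, -9068, -19060, -35586, -60998
Second differences: -2540, -5450, -9992, -16526, -25412
Third differences: -2910, -4542, -6534, -8886
Fourth differences: -1632, -1992, -2352
Fifth differences: -360, -360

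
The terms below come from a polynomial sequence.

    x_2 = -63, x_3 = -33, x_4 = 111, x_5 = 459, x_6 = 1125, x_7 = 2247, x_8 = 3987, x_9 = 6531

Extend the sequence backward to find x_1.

-45

D1: 30  144  348  666  1122  1740  2544
D2: 114  204  318  456  618  804
D3: 90  114  138  162  186
D4: 24  24  24  24
The fourth differences are constant at 24.
Work back: 90 − 24 = 66;  114 − 66 = 48;  30 − 48 = -18;  -63 + 18 = -45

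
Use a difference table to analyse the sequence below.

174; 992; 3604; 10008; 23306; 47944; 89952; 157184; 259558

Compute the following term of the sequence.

409296

First differences: 818, 2612, 6404, 13298, 24638, 42008, 67232, 102374
Second differences: 1794, 3792, 6894, 11340, 17370, 25224, 35142
Third differences: 1998, 3102, 4446, 6030, 7854, 9918
Fourth differences: 1104, 1344, 1584, 1824, 2064
Fifth differences: 240, 240, 240, 240
Constant fifth difference = 240, so extend:
2064 + 240 = 2304;  9918 + 2304 = 12222;  35142 + 12222 = 47364;  102374 + 47364 = 149738;  259558 + 149738 = 409296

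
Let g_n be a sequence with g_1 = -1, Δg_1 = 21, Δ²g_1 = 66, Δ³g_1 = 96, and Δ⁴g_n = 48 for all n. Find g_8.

6572

Build the table forward from the leading diagonal:
Fourth differences: 48  48  48  48  48  48  48  48
Third differences: 96  144  192  240  288  336  384  432
Second differences: 66  162  306  498  738  1026  1362  1746
First differences: 21  87  249  555  1053  1791  2817  4179
g: -1  20  107  356  911  1964  3755  6572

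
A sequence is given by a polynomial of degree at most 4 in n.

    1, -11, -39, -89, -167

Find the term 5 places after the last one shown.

-1187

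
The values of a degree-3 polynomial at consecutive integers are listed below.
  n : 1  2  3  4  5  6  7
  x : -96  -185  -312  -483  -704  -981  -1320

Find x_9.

First differences: -89 , -127 , -171 , -221 , -277 , -339
Second differences: -38 , -44 , -50 , -56 , -62
Third differences: -6 , -6 , -6 , -6
The third differences are constant (-6).
-62 − 6 = -68;  -339 − 68 = -407;  -1320 − 407 = -1727
-68 − 6 = -74;  -407 − 74 = -481;  -1727 − 481 = -2208

-2208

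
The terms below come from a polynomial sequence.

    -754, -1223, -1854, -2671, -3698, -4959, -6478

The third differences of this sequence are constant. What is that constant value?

-24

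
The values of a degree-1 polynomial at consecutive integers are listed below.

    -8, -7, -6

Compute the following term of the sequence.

-5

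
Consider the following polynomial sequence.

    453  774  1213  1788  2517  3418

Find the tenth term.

9102

321, 439, 575, 729, 901
118, 136, 154, 172
18, 18, 18
The third differences are constant (18).
172 + 18 = 190;  901 + 190 = 1091;  3418 + 1091 = 4509
190 + 18 = 208;  1091 + 208 = 1299;  4509 + 1299 = 5808
208 + 18 = 226;  1299 + 226 = 1525;  5808 + 1525 = 7333
226 + 18 = 244;  1525 + 244 = 1769;  7333 + 1769 = 9102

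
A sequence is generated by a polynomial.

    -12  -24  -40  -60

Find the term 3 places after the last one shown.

-144

-12, -16, -20
-4, -4
The second differences are constant (-4).
-20 − 4 = -24;  -60 − 24 = -84
-24 − 4 = -28;  -84 − 28 = -112
-28 − 4 = -32;  -112 − 32 = -144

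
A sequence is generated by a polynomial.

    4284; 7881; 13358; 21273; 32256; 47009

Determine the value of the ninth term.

Δ: 3597  5477  7915  10983  14753
Δ²: 1880  2438  3068  3770
Δ³: 558  630  702
Δ⁴: 72  72
Fourth differences constant at 72.
702 + 72 = 774;  3770 + 774 = 4544;  14753 + 4544 = 19297;  47009 + 19297 = 66306
774 + 72 = 846;  4544 + 846 = 5390;  19297 + 5390 = 24687;  66306 + 24687 = 90993
846 + 72 = 918;  5390 + 918 = 6308;  24687 + 6308 = 30995;  90993 + 30995 = 121988

121988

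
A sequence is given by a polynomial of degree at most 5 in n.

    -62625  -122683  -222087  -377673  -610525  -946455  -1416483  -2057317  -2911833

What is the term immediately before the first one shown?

-28845

Δ: -60058, -99404, -155586, -232852, -335930, -470028, -640834, -854516
Δ²: -39346, -56182, -77266, -103078, -134098, -170806, -213682
Δ³: -16836, -21084, -25812, -31020, -36708, -42876
Δ⁴: -4248, -4728, -5208, -5688, -6168
Δ⁵: -480, -480, -480, -480
The fifth differences are constant at -480.
Work back: -4248 + 480 = -3768;  -16836 + 3768 = -13068;  -39346 + 13068 = -26278;  -60058 + 26278 = -33780;  -62625 + 33780 = -28845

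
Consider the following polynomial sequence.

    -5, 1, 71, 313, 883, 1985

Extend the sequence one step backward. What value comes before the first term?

D1: 6, 70, 242, 570, 1102
D2: 64, 172, 328, 532
D3: 108, 156, 204
D4: 48, 48
The fourth differences are constant at 48.
Work back: 108 − 48 = 60;  64 − 60 = 4;  6 − 4 = 2;  -5 − 2 = -7

-7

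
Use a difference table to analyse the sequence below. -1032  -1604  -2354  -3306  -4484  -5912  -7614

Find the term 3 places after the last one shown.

-14604

Δ: -572, -750, -952, -1178, -1428, -1702
Δ²: -178, -202, -226, -250, -274
Δ³: -24, -24, -24, -24
The third differences are constant (-24).
-274 − 24 = -298;  -1702 − 298 = -2000;  -7614 − 2000 = -9614
-298 − 24 = -322;  -2000 − 322 = -2322;  -9614 − 2322 = -11936
-322 − 24 = -346;  -2322 − 346 = -2668;  -11936 − 2668 = -14604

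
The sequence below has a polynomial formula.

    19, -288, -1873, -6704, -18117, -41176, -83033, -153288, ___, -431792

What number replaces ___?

Using the first 8 terms:
First differences: -307, -1585, -4831, -11413, -23059, -41857, -70255
Second differences: -1278, -3246, -6582, -11646, -18798, -28398
Third differences: -1968, -3336, -5064, -7152, -9600
Fourth differences: -1368, -1728, -2088, -2448
Fifth differences: -360, -360, -360
Constant fifth difference = -360.
Extend forward: -2448 − 360 = -2808;  -9600 − 2808 = -12408;  -28398 − 12408 = -40806;  -70255 − 40806 = -111061;  -153288 − 111061 = -264349

-264349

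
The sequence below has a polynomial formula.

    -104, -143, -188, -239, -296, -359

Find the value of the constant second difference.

Δ: -39, -45, -51, -57, -63
Δ²: -6, -6, -6, -6

-6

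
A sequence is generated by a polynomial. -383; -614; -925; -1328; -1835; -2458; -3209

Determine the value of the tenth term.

-6350

First differences: -231, -311, -403, -507, -623, -751
Second differences: -80, -92, -104, -116, -128
Third differences: -12, -12, -12, -12
The third differences are constant (-12).
-128 − 12 = -140;  -751 − 140 = -891;  -3209 − 891 = -4100
-140 − 12 = -152;  -891 − 152 = -1043;  -4100 − 1043 = -5143
-152 − 12 = -164;  -1043 − 164 = -1207;  -5143 − 1207 = -6350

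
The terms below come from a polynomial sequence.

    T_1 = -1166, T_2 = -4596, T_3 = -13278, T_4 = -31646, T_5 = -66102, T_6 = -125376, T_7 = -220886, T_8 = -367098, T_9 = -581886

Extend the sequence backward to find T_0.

-162

First differences: -3430  -8682  -18368  -34456  -59274  -95510  -146212  -214788
Second differences: -5252  -9686  -16088  -24818  -36236  -50702  -68576
Third differences: -4434  -6402  -8730  -11418  -14466  -17874
Fourth differences: -1968  -2328  -2688  -3048  -3408
Fifth differences: -360  -360  -360  -360
The fifth differences are constant at -360.
Work back: -1968 + 360 = -1608;  -4434 + 1608 = -2826;  -5252 + 2826 = -2426;  -3430 + 2426 = -1004;  -1166 + 1004 = -162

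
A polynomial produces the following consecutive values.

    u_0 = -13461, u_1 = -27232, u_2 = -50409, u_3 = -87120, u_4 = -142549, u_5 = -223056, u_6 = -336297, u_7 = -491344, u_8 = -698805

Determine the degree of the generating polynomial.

5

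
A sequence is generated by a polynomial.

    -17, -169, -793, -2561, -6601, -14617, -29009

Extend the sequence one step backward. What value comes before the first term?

-1

D1: -152, -624, -1768, -4040, -8016, -14392
D2: -472, -1144, -2272, -3976, -6376
D3: -672, -1128, -1704, -2400
D4: -456, -576, -696
D5: -120, -120
The fifth differences are constant at -120.
Work back: -456 + 120 = -336;  -672 + 336 = -336;  -472 + 336 = -136;  -152 + 136 = -16;  -17 + 16 = -1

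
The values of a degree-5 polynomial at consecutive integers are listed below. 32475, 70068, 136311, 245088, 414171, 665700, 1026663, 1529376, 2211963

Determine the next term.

3118836

D1: 37593, 66243, 108777, 169083, 251529, 360963, 502713, 682587
D2: 28650, 42534, 60306, 82446, 109434, 141750, 179874
D3: 13884, 17772, 22140, 26988, 32316, 38124
D4: 3888, 4368, 4848, 5328, 5808
D5: 480, 480, 480, 480
Fifth differences constant at 480.
5808 + 480 = 6288;  38124 + 6288 = 44412;  179874 + 44412 = 224286;  682587 + 224286 = 906873;  2211963 + 906873 = 3118836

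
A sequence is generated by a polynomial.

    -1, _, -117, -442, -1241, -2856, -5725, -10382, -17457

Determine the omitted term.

Using the last 7 terms:
-325, -799, -1615, -2869, -4657, -7075
-474, -816, -1254, -1788, -2418
-342, -438, -534, -630
-96, -96, -96
Constant fourth difference = -96.
Extend backward: -342 + 96 = -246;  -474 + 246 = -228;  -325 + 228 = -97;  -117 + 97 = -20

-20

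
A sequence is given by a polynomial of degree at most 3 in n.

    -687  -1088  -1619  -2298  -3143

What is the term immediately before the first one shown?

Δ: -401, -531, -679, -845
Δ²: -130, -148, -166
Δ³: -18, -18
The third differences are constant at -18.
Work back: -130 + 18 = -112;  -401 + 112 = -289;  -687 + 289 = -398

-398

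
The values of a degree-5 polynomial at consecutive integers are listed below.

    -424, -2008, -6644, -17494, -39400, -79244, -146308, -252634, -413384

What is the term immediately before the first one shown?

Δ: -1584  -4636  -10850  -21906  -39844  -67064  -106326  -160750
Δ²: -3052  -6214  -11056  -17938  -27220  -39262  -54424
Δ³: -3162  -4842  -6882  -9282  -12042  -15162
Δ⁴: -1680  -2040  -2400  -2760  -3120
Δ⁵: -360  -360  -360  -360
The fifth differences are constant at -360.
Work back: -1680 + 360 = -1320;  -3162 + 1320 = -1842;  -3052 + 1842 = -1210;  -1584 + 1210 = -374;  -424 + 374 = -50

-50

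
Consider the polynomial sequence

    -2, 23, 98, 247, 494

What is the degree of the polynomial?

3

First differences: 25, 75, 149, 247
Second differences: 50, 74, 98
Third differences: 24, 24
The third differences are constant, so the polynomial has degree 3.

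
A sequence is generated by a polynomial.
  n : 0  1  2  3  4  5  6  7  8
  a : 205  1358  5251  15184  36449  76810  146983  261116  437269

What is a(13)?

First differences: 1153, 3893, 9933, 21265, 40361, 70173, 114133, 176153
Second differences: 2740, 6040, 11332, 19096, 29812, 43960, 62020
Third differences: 3300, 5292, 7764, 10716, 14148, 18060
Fourth differences: 1992, 2472, 2952, 3432, 3912
Fifth differences: 480, 480, 480, 480
The fifth differences are constant (480).
3912 + 480 = 4392;  18060 + 4392 = 22452;  62020 + 22452 = 84472;  176153 + 84472 = 260625;  437269 + 260625 = 697894
4392 + 480 = 4872;  22452 + 4872 = 27324;  84472 + 27324 = 111796;  260625 + 111796 = 372421;  697894 + 372421 = 1070315
4872 + 480 = 5352;  27324 + 5352 = 32676;  111796 + 32676 = 144472;  372421 + 144472 = 516893;  1070315 + 516893 = 1587208
5352 + 480 = 5832;  32676 + 5832 = 38508;  144472 + 38508 = 182980;  516893 + 182980 = 699873;  1587208 + 699873 = 2287081
5832 + 480 = 6312;  38508 + 6312 = 44820;  182980 + 44820 = 227800;  699873 + 227800 = 927673;  2287081 + 927673 = 3214754

3214754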